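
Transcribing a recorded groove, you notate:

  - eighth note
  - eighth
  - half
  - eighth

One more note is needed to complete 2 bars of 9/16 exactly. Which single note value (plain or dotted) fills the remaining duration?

2 bars of 9/16 = 18 sixteenth notes.
Express everything in sixteenth notes: eighth note = 2; eighth = 2; half = 8; eighth = 2.
Adding: 2 + 2 + 8 + 2 = 14.
Remaining: 18 − 14 = 4 sixteenth notes, which is a quarter note.

quarter note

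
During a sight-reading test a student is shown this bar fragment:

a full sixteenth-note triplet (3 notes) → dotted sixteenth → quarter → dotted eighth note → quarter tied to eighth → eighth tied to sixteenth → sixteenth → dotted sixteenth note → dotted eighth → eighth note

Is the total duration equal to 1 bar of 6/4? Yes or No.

No

One bar of 6/4 = 48 thirty-second notes.
Working in thirty-second notes: a full sixteenth-note triplet (3 notes) (three triplet sixteenths span one eighth) = 4; dotted sixteenth = 3; quarter = 8; dotted eighth note = 6; quarter tied to eighth (quarter + eighth) = 12; eighth tied to sixteenth (eighth + sixteenth) = 6; sixteenth = 2; dotted sixteenth note = 3; dotted eighth = 6; eighth note = 4.
Sum: 4 + 3 + 8 + 6 + 12 + 6 + 2 + 3 + 6 + 4 = 54.
54 exceeds 48, so the answer is No.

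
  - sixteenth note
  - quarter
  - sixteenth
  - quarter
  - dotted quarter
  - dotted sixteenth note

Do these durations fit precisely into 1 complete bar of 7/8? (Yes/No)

No

One bar of 7/8 = 28 thirty-second notes.
Working in thirty-second notes: sixteenth note = 2; quarter = 8; sixteenth = 2; quarter = 8; dotted quarter = 12; dotted sixteenth note = 3.
Adding: 2 + 8 + 2 + 8 + 12 + 3 = 35.
35 exceeds 28, so the answer is No.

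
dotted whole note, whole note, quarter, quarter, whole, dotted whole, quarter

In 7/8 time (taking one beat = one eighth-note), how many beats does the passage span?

One eighth-note beat = 2 sixteenth notes.
In sixteenth notes: dotted whole note = 24; whole note = 16; quarter = 4; quarter = 4; whole = 16; dotted whole = 24; quarter = 4.
Total: 24 + 16 + 4 + 4 + 16 + 24 + 4 = 92.
92 ÷ 2 = 46 beats.

46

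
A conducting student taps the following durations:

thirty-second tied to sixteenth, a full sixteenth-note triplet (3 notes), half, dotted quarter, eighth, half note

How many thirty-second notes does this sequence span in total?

55

In thirty-second notes: thirty-second tied to sixteenth (thirty-second + sixteenth) = 3; a full sixteenth-note triplet (3 notes) (three triplet sixteenths span one eighth) = 4; half = 16; dotted quarter = 12; eighth = 4; half note = 16.
Altogether 3 + 4 + 16 + 12 + 4 + 16 = 55 thirty-second notes.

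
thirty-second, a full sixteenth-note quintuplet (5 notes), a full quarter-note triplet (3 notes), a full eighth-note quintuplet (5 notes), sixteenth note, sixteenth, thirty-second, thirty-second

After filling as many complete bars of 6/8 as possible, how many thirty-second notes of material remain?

23

One bar of 6/8 = 24 thirty-second notes.
Working in thirty-second notes: thirty-second = 1; a full sixteenth-note quintuplet (5 notes) (five quintuplet sixteenths span one quarter) = 8; a full quarter-note triplet (3 notes) (three triplet quarters span one half) = 16; a full eighth-note quintuplet (5 notes) (five quintuplet eighths span one half) = 16; sixteenth note = 2; sixteenth = 2; thirty-second = 1; thirty-second = 1.
Altogether 1 + 8 + 16 + 16 + 2 + 2 + 1 + 1 = 47.
47 ÷ 24 = 1 complete bar with 23 thirty-second notes remaining.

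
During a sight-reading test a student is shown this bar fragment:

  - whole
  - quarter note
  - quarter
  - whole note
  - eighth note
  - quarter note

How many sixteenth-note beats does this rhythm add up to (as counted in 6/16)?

46

One sixteenth-note beat = 2 thirty-second notes.
Working in thirty-second notes: whole = 32; quarter note = 8; quarter = 8; whole note = 32; eighth note = 4; quarter note = 8.
Adding: 32 + 8 + 8 + 32 + 4 + 8 = 92.
92 ÷ 2 = 46 beats.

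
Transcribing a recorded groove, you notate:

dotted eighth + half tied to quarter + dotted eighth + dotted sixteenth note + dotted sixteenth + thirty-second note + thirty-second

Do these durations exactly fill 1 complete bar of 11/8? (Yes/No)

Yes

One bar of 11/8 = 44 thirty-second notes.
In thirty-second notes: dotted eighth = 6; half tied to quarter (half + quarter) = 24; dotted eighth = 6; dotted sixteenth note = 3; dotted sixteenth = 3; thirty-second note = 1; thirty-second = 1.
Adding: 6 + 24 + 6 + 3 + 3 + 1 + 1 = 44.
44 equals 44, so the answer is Yes.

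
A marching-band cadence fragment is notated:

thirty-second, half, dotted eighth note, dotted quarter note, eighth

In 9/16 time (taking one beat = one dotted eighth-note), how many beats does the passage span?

6.5

One dotted eighth-note beat = 6 thirty-second notes.
Express everything in thirty-second notes: thirty-second = 1; half = 16; dotted eighth note = 6; dotted quarter note = 12; eighth = 4.
Adding: 1 + 16 + 6 + 12 + 4 = 39.
39 ÷ 6 = 6.5 beats.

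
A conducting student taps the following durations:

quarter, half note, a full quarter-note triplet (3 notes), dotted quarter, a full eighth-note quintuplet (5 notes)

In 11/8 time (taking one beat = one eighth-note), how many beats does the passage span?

One eighth-note beat = 2 sixteenth notes.
Express everything in sixteenth notes: quarter = 4; half note = 8; a full quarter-note triplet (3 notes) (three triplet quarters span one half) = 8; dotted quarter = 6; a full eighth-note quintuplet (5 notes) (five quintuplet eighths span one half) = 8.
Adding: 4 + 8 + 8 + 6 + 8 = 34.
34 ÷ 2 = 17 beats.

17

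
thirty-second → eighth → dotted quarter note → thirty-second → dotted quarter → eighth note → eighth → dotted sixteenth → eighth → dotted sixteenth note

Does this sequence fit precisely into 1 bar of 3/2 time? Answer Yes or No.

Yes

One bar of 3/2 = 48 thirty-second notes.
In thirty-second notes: thirty-second = 1; eighth = 4; dotted quarter note = 12; thirty-second = 1; dotted quarter = 12; eighth note = 4; eighth = 4; dotted sixteenth = 3; eighth = 4; dotted sixteenth note = 3.
Altogether 1 + 4 + 12 + 1 + 12 + 4 + 4 + 3 + 4 + 3 = 48.
48 equals 48, so the answer is Yes.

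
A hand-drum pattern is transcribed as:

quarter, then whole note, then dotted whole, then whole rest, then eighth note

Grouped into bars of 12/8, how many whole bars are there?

One bar of 12/8 = 12 eighth notes.
In eighth notes: quarter = 2; whole note = 8; dotted whole = 12; whole rest = 8; eighth note = 1.
Sum: 2 + 8 + 12 + 8 + 1 = 31.
31 ÷ 12 = 2 complete bars with 7 left over.

2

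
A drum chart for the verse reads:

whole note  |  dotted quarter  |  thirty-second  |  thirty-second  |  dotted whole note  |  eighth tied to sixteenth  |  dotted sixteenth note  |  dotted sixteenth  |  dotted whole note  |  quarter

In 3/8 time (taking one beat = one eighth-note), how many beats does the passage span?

One eighth-note beat = 4 thirty-second notes.
In thirty-second notes: whole note = 32; dotted quarter = 12; thirty-second = 1; thirty-second = 1; dotted whole note = 48; eighth tied to sixteenth (eighth + sixteenth) = 6; dotted sixteenth note = 3; dotted sixteenth = 3; dotted whole note = 48; quarter = 8.
Altogether 32 + 12 + 1 + 1 + 48 + 6 + 3 + 3 + 48 + 8 = 162.
162 ÷ 4 = 40.5 beats.

40.5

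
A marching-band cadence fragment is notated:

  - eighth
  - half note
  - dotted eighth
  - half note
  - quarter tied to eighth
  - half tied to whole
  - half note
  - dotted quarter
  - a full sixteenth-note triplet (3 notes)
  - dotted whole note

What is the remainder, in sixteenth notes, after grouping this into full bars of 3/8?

1

One bar of 3/8 = 6 sixteenth notes.
Convert each value to sixteenth notes: eighth = 2; half note = 8; dotted eighth = 3; half note = 8; quarter tied to eighth (quarter + eighth) = 6; half tied to whole (half + whole) = 24; half note = 8; dotted quarter = 6; a full sixteenth-note triplet (3 notes) (three triplet sixteenths span one eighth) = 2; dotted whole note = 24.
Total: 2 + 8 + 3 + 8 + 6 + 24 + 8 + 6 + 2 + 24 = 91.
91 ÷ 6 = 15 complete bars with 1 sixteenth note remaining.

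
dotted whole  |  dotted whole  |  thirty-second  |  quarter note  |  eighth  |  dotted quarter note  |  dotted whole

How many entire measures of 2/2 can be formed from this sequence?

One bar of 2/2 = 32 thirty-second notes.
Each duration in thirty-second notes: dotted whole = 48; dotted whole = 48; thirty-second = 1; quarter note = 8; eighth = 4; dotted quarter note = 12; dotted whole = 48.
Sum: 48 + 48 + 1 + 8 + 4 + 12 + 48 = 169.
169 ÷ 32 = 5 complete bars with 9 left over.

5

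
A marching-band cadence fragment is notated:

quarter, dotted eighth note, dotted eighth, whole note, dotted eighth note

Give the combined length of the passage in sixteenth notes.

29

In sixteenth notes: quarter = 4; dotted eighth note = 3; dotted eighth = 3; whole note = 16; dotted eighth note = 3.
Altogether 4 + 3 + 3 + 16 + 3 = 29 sixteenth notes.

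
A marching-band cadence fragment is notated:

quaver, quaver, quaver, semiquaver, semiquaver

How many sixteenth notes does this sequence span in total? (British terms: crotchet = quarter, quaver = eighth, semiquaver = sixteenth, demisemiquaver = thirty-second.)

8

Express everything in sixteenth notes: quaver = 2; quaver = 2; quaver = 2; semiquaver = 1; semiquaver = 1.
Altogether 2 + 2 + 2 + 1 + 1 = 8 sixteenth notes.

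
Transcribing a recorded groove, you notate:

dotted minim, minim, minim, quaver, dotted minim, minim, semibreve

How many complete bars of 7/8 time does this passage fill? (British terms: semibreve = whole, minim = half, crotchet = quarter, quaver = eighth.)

One bar of 7/8 = 7 eighth notes.
Each duration in eighth notes: dotted minim = 6; minim = 4; minim = 4; quaver = 1; dotted minim = 6; minim = 4; semibreve = 8.
Sum: 6 + 4 + 4 + 1 + 6 + 4 + 8 = 33.
33 ÷ 7 = 4 complete bars with 5 left over.

4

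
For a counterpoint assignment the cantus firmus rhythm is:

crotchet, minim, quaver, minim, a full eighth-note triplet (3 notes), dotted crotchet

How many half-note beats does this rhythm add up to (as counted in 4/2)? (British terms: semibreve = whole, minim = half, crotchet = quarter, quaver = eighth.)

One half-note beat = 4 eighth notes.
Each duration in eighth notes: crotchet = 2; minim = 4; quaver = 1; minim = 4; a full eighth-note triplet (3 notes) (three triplet eighths span one quarter) = 2; dotted crotchet = 3.
Altogether 2 + 4 + 1 + 4 + 2 + 3 = 16.
16 ÷ 4 = 4 beats.

4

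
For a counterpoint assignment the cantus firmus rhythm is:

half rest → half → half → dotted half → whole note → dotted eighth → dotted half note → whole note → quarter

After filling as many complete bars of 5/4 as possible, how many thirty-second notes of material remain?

14

One bar of 5/4 = 20 sixteenth notes.
Each duration in sixteenth notes: half rest = 8; half = 8; half = 8; dotted half = 12; whole note = 16; dotted eighth = 3; dotted half note = 12; whole note = 16; quarter = 4.
Total: 8 + 8 + 8 + 12 + 16 + 3 + 12 + 16 + 4 = 87.
87 ÷ 20 = 4 complete bars with 7 sixteenth notes remaining = 14 thirty-second notes.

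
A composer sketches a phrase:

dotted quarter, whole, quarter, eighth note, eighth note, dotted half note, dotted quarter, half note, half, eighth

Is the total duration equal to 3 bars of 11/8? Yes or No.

One bar of 11/8 = 11 eighth notes, so 3 bars = 33.
Express everything in eighth notes: dotted quarter = 3; whole = 8; quarter = 2; eighth note = 1; eighth note = 1; dotted half note = 6; dotted quarter = 3; half note = 4; half = 4; eighth = 1.
Total: 3 + 8 + 2 + 1 + 1 + 6 + 3 + 4 + 4 + 1 = 33.
33 equals 33, so the answer is Yes.

Yes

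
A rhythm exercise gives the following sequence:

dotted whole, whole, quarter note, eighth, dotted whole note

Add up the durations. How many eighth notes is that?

35

Working in eighth notes: dotted whole = 12; whole = 8; quarter note = 2; eighth = 1; dotted whole note = 12.
Adding: 12 + 8 + 2 + 1 + 12 = 35 eighth notes.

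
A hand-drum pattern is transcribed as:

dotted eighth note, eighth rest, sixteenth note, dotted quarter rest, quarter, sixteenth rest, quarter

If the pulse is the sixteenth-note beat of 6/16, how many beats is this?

21

One sixteenth-note beat = 2 thirty-second notes.
Convert each value to thirty-second notes: dotted eighth note = 6; eighth rest = 4; sixteenth note = 2; dotted quarter rest = 12; quarter = 8; sixteenth rest = 2; quarter = 8.
Sum: 6 + 4 + 2 + 12 + 8 + 2 + 8 = 42.
42 ÷ 2 = 21 beats.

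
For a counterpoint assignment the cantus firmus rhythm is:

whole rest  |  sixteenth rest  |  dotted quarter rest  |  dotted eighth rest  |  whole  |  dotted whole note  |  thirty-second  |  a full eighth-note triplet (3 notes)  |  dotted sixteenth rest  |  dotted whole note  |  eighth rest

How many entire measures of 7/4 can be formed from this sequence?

3

One bar of 7/4 = 56 thirty-second notes.
Express everything in thirty-second notes: whole rest = 32; sixteenth rest = 2; dotted quarter rest = 12; dotted eighth rest = 6; whole = 32; dotted whole note = 48; thirty-second = 1; a full eighth-note triplet (3 notes) (three triplet eighths span one quarter) = 8; dotted sixteenth rest = 3; dotted whole note = 48; eighth rest = 4.
Adding: 32 + 2 + 12 + 6 + 32 + 48 + 1 + 8 + 3 + 48 + 4 = 196.
196 ÷ 56 = 3 complete bars with 28 left over.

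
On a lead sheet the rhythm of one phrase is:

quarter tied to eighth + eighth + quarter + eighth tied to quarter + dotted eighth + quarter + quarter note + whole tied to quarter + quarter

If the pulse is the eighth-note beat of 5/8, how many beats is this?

One eighth-note beat = 2 sixteenth notes.
In sixteenth notes: quarter tied to eighth (quarter + eighth) = 6; eighth = 2; quarter = 4; eighth tied to quarter (eighth + quarter) = 6; dotted eighth = 3; quarter = 4; quarter note = 4; whole tied to quarter (whole + quarter) = 20; quarter = 4.
Adding: 6 + 2 + 4 + 6 + 3 + 4 + 4 + 20 + 4 = 53.
53 ÷ 2 = 26.5 beats.

26.5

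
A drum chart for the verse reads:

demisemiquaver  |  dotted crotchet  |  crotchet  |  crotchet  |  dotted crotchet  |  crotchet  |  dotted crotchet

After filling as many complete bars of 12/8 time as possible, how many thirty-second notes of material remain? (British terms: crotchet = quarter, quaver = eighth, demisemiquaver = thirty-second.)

One bar of 12/8 = 48 thirty-second notes.
Express everything in thirty-second notes: demisemiquaver = 1; dotted crotchet = 12; crotchet = 8; crotchet = 8; dotted crotchet = 12; crotchet = 8; dotted crotchet = 12.
Altogether 1 + 12 + 8 + 8 + 12 + 8 + 12 = 61.
61 ÷ 48 = 1 complete bar with 13 thirty-second notes remaining.

13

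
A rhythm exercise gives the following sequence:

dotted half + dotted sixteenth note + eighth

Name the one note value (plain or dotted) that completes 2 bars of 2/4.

2 bars of 2/4 = 32 thirty-second notes.
Express everything in thirty-second notes: dotted half = 24; dotted sixteenth note = 3; eighth = 4.
Adding: 24 + 3 + 4 = 31.
Remaining: 32 − 31 = 1 thirty-second note, which is a thirty-second note.

thirty-second note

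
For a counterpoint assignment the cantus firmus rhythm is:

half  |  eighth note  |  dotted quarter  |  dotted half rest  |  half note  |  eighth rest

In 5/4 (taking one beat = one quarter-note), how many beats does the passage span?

One quarter-note beat = 2 eighth notes.
Working in eighth notes: half = 4; eighth note = 1; dotted quarter = 3; dotted half rest = 6; half note = 4; eighth rest = 1.
Altogether 4 + 1 + 3 + 6 + 4 + 1 = 19.
19 ÷ 2 = 9.5 beats.

9.5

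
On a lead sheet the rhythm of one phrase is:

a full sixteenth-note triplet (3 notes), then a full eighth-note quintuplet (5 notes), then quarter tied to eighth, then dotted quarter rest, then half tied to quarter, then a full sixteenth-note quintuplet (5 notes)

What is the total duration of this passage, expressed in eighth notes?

Convert each value to eighth notes: a full sixteenth-note triplet (3 notes) (three triplet sixteenths span one eighth) = 1; a full eighth-note quintuplet (5 notes) (five quintuplet eighths span one half) = 4; quarter tied to eighth (quarter + eighth) = 3; dotted quarter rest = 3; half tied to quarter (half + quarter) = 6; a full sixteenth-note quintuplet (5 notes) (five quintuplet sixteenths span one quarter) = 2.
Adding: 1 + 4 + 3 + 3 + 6 + 2 = 19 eighth notes.

19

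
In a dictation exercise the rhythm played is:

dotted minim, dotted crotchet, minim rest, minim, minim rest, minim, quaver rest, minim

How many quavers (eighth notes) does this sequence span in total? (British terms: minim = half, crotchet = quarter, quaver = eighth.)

30

In eighth notes: dotted minim = 6; dotted crotchet = 3; minim rest = 4; minim = 4; minim rest = 4; minim = 4; quaver rest = 1; minim = 4.
Total: 6 + 3 + 4 + 4 + 4 + 4 + 1 + 4 = 30 eighth notes.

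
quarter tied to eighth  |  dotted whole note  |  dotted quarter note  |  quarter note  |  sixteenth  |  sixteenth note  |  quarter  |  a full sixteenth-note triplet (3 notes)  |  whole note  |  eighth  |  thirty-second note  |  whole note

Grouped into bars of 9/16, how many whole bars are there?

One bar of 9/16 = 18 thirty-second notes.
Convert each value to thirty-second notes: quarter tied to eighth (quarter + eighth) = 12; dotted whole note = 48; dotted quarter note = 12; quarter note = 8; sixteenth = 2; sixteenth note = 2; quarter = 8; a full sixteenth-note triplet (3 notes) (three triplet sixteenths span one eighth) = 4; whole note = 32; eighth = 4; thirty-second note = 1; whole note = 32.
Altogether 12 + 48 + 12 + 8 + 2 + 2 + 8 + 4 + 32 + 4 + 1 + 32 = 165.
165 ÷ 18 = 9 complete bars with 3 left over.

9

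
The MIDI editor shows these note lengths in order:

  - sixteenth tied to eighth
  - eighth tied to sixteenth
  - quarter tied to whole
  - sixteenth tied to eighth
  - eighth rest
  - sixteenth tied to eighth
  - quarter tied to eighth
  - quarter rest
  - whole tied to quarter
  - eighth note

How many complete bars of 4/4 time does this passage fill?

One bar of 4/4 = 16 sixteenth notes.
Express everything in sixteenth notes: sixteenth tied to eighth (sixteenth + eighth) = 3; eighth tied to sixteenth (eighth + sixteenth) = 3; quarter tied to whole (quarter + whole) = 20; sixteenth tied to eighth (sixteenth + eighth) = 3; eighth rest = 2; sixteenth tied to eighth (sixteenth + eighth) = 3; quarter tied to eighth (quarter + eighth) = 6; quarter rest = 4; whole tied to quarter (whole + quarter) = 20; eighth note = 2.
Total: 3 + 3 + 20 + 3 + 2 + 3 + 6 + 4 + 20 + 2 = 66.
66 ÷ 16 = 4 complete bars with 2 left over.

4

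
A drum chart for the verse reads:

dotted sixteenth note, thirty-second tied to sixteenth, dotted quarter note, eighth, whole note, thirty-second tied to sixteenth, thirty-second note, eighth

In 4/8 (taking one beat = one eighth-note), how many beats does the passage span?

15.5

One eighth-note beat = 4 thirty-second notes.
Express everything in thirty-second notes: dotted sixteenth note = 3; thirty-second tied to sixteenth (thirty-second + sixteenth) = 3; dotted quarter note = 12; eighth = 4; whole note = 32; thirty-second tied to sixteenth (thirty-second + sixteenth) = 3; thirty-second note = 1; eighth = 4.
Altogether 3 + 3 + 12 + 4 + 32 + 3 + 1 + 4 = 62.
62 ÷ 4 = 15.5 beats.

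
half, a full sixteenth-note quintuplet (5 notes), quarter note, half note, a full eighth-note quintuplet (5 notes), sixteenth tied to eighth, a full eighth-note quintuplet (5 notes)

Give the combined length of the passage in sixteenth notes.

43

Working in sixteenth notes: half = 8; a full sixteenth-note quintuplet (5 notes) (five quintuplet sixteenths span one quarter) = 4; quarter note = 4; half note = 8; a full eighth-note quintuplet (5 notes) (five quintuplet eighths span one half) = 8; sixteenth tied to eighth (sixteenth + eighth) = 3; a full eighth-note quintuplet (5 notes) (five quintuplet eighths span one half) = 8.
Sum: 8 + 4 + 4 + 8 + 8 + 3 + 8 = 43 sixteenth notes.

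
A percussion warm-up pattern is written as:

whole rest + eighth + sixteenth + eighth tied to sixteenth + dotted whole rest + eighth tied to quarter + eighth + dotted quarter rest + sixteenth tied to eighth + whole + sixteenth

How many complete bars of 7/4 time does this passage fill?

2

One bar of 7/4 = 28 sixteenth notes.
Each duration in sixteenth notes: whole rest = 16; eighth = 2; sixteenth = 1; eighth tied to sixteenth (eighth + sixteenth) = 3; dotted whole rest = 24; eighth tied to quarter (eighth + quarter) = 6; eighth = 2; dotted quarter rest = 6; sixteenth tied to eighth (sixteenth + eighth) = 3; whole = 16; sixteenth = 1.
Sum: 16 + 2 + 1 + 3 + 24 + 6 + 2 + 6 + 3 + 16 + 1 = 80.
80 ÷ 28 = 2 complete bars with 24 left over.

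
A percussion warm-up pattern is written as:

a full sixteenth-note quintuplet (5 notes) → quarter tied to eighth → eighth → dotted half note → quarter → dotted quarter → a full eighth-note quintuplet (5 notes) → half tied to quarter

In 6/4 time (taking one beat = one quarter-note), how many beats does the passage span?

One quarter-note beat = 2 eighth notes.
Each duration in eighth notes: a full sixteenth-note quintuplet (5 notes) (five quintuplet sixteenths span one quarter) = 2; quarter tied to eighth (quarter + eighth) = 3; eighth = 1; dotted half note = 6; quarter = 2; dotted quarter = 3; a full eighth-note quintuplet (5 notes) (five quintuplet eighths span one half) = 4; half tied to quarter (half + quarter) = 6.
Adding: 2 + 3 + 1 + 6 + 2 + 3 + 4 + 6 = 27.
27 ÷ 2 = 13.5 beats.

13.5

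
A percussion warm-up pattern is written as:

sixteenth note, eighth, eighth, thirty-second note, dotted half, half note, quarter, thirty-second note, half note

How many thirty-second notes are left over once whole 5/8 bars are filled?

One bar of 5/8 = 20 thirty-second notes.
Working in thirty-second notes: sixteenth note = 2; eighth = 4; eighth = 4; thirty-second note = 1; dotted half = 24; half note = 16; quarter = 8; thirty-second note = 1; half note = 16.
Sum: 2 + 4 + 4 + 1 + 24 + 16 + 8 + 1 + 16 = 76.
76 ÷ 20 = 3 complete bars with 16 thirty-second notes remaining.

16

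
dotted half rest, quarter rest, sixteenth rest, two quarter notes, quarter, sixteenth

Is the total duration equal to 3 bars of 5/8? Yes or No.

One bar of 5/8 = 10 sixteenth notes, so 3 bars = 30.
Convert each value to sixteenth notes: dotted half rest = 12; quarter rest = 4; sixteenth rest = 1; quarter note = 4; quarter note = 4; quarter = 4; sixteenth = 1.
Sum: 12 + 4 + 1 + 4 + 4 + 4 + 1 = 30.
30 equals 30, so the answer is Yes.

Yes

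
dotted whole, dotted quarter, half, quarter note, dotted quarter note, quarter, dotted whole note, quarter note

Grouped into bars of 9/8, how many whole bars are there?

One bar of 9/8 = 9 eighth notes.
In eighth notes: dotted whole = 12; dotted quarter = 3; half = 4; quarter note = 2; dotted quarter note = 3; quarter = 2; dotted whole note = 12; quarter note = 2.
Adding: 12 + 3 + 4 + 2 + 3 + 2 + 12 + 2 = 40.
40 ÷ 9 = 4 complete bars with 4 left over.

4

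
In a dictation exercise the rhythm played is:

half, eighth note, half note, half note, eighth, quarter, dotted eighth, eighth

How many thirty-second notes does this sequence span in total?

Convert each value to thirty-second notes: half = 16; eighth note = 4; half note = 16; half note = 16; eighth = 4; quarter = 8; dotted eighth = 6; eighth = 4.
Adding: 16 + 4 + 16 + 16 + 4 + 8 + 6 + 4 = 74 thirty-second notes.

74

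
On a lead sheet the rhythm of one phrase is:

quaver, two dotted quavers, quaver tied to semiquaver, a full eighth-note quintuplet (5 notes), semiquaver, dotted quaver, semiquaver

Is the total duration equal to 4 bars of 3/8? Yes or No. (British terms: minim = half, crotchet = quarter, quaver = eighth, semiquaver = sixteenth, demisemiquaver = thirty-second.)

Yes

One bar of 3/8 = 6 sixteenth notes, so 4 bars = 24.
Each duration in sixteenth notes: quaver = 2; dotted quaver = 3; dotted quaver = 3; quaver tied to semiquaver (quaver + semiquaver) = 3; a full eighth-note quintuplet (5 notes) (five quintuplet eighths span one half) = 8; semiquaver = 1; dotted quaver = 3; semiquaver = 1.
Altogether 2 + 3 + 3 + 3 + 8 + 1 + 3 + 1 = 24.
24 equals 24, so the answer is Yes.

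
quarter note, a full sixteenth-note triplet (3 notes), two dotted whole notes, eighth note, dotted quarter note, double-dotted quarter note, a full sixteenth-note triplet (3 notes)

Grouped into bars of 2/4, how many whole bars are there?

8

One bar of 2/4 = 8 sixteenth notes.
Each duration in sixteenth notes: quarter note = 4; a full sixteenth-note triplet (3 notes) (three triplet sixteenths span one eighth) = 2; dotted whole note = 24; dotted whole note = 24; eighth note = 2; dotted quarter note = 6; double-dotted quarter note = 7; a full sixteenth-note triplet (3 notes) (three triplet sixteenths span one eighth) = 2.
Adding: 4 + 2 + 24 + 24 + 2 + 6 + 7 + 2 = 71.
71 ÷ 8 = 8 complete bars with 7 left over.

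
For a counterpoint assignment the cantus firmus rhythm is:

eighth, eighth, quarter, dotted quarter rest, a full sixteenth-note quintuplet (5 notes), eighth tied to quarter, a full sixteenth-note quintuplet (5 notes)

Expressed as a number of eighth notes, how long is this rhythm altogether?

14

In eighth notes: eighth = 1; eighth = 1; quarter = 2; dotted quarter rest = 3; a full sixteenth-note quintuplet (5 notes) (five quintuplet sixteenths span one quarter) = 2; eighth tied to quarter (eighth + quarter) = 3; a full sixteenth-note quintuplet (5 notes) (five quintuplet sixteenths span one quarter) = 2.
Total: 1 + 1 + 2 + 3 + 2 + 3 + 2 = 14 eighth notes.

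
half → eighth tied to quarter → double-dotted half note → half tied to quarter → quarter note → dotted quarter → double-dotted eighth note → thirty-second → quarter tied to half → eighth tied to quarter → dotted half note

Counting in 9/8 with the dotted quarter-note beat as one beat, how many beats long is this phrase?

One dotted quarter-note beat = 12 thirty-second notes.
Each duration in thirty-second notes: half = 16; eighth tied to quarter (eighth + quarter) = 12; double-dotted half note = 28; half tied to quarter (half + quarter) = 24; quarter note = 8; dotted quarter = 12; double-dotted eighth note = 7; thirty-second = 1; quarter tied to half (quarter + half) = 24; eighth tied to quarter (eighth + quarter) = 12; dotted half note = 24.
Total: 16 + 12 + 28 + 24 + 8 + 12 + 7 + 1 + 24 + 12 + 24 = 168.
168 ÷ 12 = 14 beats.

14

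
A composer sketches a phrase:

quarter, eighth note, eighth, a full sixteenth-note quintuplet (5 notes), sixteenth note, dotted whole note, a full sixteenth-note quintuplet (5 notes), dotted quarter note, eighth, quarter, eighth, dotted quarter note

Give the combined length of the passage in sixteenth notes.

Working in sixteenth notes: quarter = 4; eighth note = 2; eighth = 2; a full sixteenth-note quintuplet (5 notes) (five quintuplet sixteenths span one quarter) = 4; sixteenth note = 1; dotted whole note = 24; a full sixteenth-note quintuplet (5 notes) (five quintuplet sixteenths span one quarter) = 4; dotted quarter note = 6; eighth = 2; quarter = 4; eighth = 2; dotted quarter note = 6.
Adding: 4 + 2 + 2 + 4 + 1 + 24 + 4 + 6 + 2 + 4 + 2 + 6 = 61 sixteenth notes.

61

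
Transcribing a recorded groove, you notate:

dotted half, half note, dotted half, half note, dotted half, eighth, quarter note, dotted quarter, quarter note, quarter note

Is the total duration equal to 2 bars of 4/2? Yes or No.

No

One bar of 4/2 = 16 eighth notes, so 2 bars = 32.
Working in eighth notes: dotted half = 6; half note = 4; dotted half = 6; half note = 4; dotted half = 6; eighth = 1; quarter note = 2; dotted quarter = 3; quarter note = 2; quarter note = 2.
Total: 6 + 4 + 6 + 4 + 6 + 1 + 2 + 3 + 2 + 2 = 36.
36 exceeds 32, so the answer is No.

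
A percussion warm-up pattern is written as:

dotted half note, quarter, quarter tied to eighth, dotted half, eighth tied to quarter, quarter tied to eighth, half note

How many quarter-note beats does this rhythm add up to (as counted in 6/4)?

One quarter-note beat = 2 eighth notes.
Convert each value to eighth notes: dotted half note = 6; quarter = 2; quarter tied to eighth (quarter + eighth) = 3; dotted half = 6; eighth tied to quarter (eighth + quarter) = 3; quarter tied to eighth (quarter + eighth) = 3; half note = 4.
Sum: 6 + 2 + 3 + 6 + 3 + 3 + 4 = 27.
27 ÷ 2 = 13.5 beats.

13.5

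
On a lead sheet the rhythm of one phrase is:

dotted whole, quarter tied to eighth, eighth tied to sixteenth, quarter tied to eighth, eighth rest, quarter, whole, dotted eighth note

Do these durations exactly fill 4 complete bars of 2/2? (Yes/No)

One bar of 2/2 = 16 sixteenth notes, so 4 bars = 64.
Convert each value to sixteenth notes: dotted whole = 24; quarter tied to eighth (quarter + eighth) = 6; eighth tied to sixteenth (eighth + sixteenth) = 3; quarter tied to eighth (quarter + eighth) = 6; eighth rest = 2; quarter = 4; whole = 16; dotted eighth note = 3.
Altogether 24 + 6 + 3 + 6 + 2 + 4 + 16 + 3 = 64.
64 equals 64, so the answer is Yes.

Yes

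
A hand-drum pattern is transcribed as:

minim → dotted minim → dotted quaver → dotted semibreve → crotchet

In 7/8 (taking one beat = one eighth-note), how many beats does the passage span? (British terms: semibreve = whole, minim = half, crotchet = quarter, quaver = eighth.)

One eighth-note beat = 2 sixteenth notes.
Each duration in sixteenth notes: minim = 8; dotted minim = 12; dotted quaver = 3; dotted semibreve = 24; crotchet = 4.
Sum: 8 + 12 + 3 + 24 + 4 = 51.
51 ÷ 2 = 25.5 beats.

25.5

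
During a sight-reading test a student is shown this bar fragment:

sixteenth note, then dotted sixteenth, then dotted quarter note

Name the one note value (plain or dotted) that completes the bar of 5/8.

dotted sixteenth note

The bar of 5/8 = 20 thirty-second notes.
Working in thirty-second notes: sixteenth note = 2; dotted sixteenth = 3; dotted quarter note = 12.
Sum: 2 + 3 + 12 = 17.
Remaining: 20 − 17 = 3 thirty-second notes, which is a dotted sixteenth note.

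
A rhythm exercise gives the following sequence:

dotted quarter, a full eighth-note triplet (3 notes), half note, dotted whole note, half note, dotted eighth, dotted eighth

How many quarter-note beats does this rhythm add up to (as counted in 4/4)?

One quarter-note beat = 4 sixteenth notes.
Working in sixteenth notes: dotted quarter = 6; a full eighth-note triplet (3 notes) (three triplet eighths span one quarter) = 4; half note = 8; dotted whole note = 24; half note = 8; dotted eighth = 3; dotted eighth = 3.
Altogether 6 + 4 + 8 + 24 + 8 + 3 + 3 = 56.
56 ÷ 4 = 14 beats.

14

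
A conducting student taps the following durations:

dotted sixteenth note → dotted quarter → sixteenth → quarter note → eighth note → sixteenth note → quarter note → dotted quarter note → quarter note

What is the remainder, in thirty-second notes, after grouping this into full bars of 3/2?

11

One bar of 3/2 = 48 thirty-second notes.
Each duration in thirty-second notes: dotted sixteenth note = 3; dotted quarter = 12; sixteenth = 2; quarter note = 8; eighth note = 4; sixteenth note = 2; quarter note = 8; dotted quarter note = 12; quarter note = 8.
Adding: 3 + 12 + 2 + 8 + 4 + 2 + 8 + 12 + 8 = 59.
59 ÷ 48 = 1 complete bar with 11 thirty-second notes remaining.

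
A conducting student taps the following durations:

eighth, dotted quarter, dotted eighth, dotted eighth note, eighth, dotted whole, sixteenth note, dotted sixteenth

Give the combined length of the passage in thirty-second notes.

Express everything in thirty-second notes: eighth = 4; dotted quarter = 12; dotted eighth = 6; dotted eighth note = 6; eighth = 4; dotted whole = 48; sixteenth note = 2; dotted sixteenth = 3.
Total: 4 + 12 + 6 + 6 + 4 + 48 + 2 + 3 = 85 thirty-second notes.

85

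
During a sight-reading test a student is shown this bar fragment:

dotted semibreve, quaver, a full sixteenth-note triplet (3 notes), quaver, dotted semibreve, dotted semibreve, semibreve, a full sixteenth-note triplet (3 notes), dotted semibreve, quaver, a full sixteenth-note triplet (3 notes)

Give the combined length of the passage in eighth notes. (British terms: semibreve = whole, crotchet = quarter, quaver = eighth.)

62

Each duration in eighth notes: dotted semibreve = 12; quaver = 1; a full sixteenth-note triplet (3 notes) (three triplet sixteenths span one eighth) = 1; quaver = 1; dotted semibreve = 12; dotted semibreve = 12; semibreve = 8; a full sixteenth-note triplet (3 notes) (three triplet sixteenths span one eighth) = 1; dotted semibreve = 12; quaver = 1; a full sixteenth-note triplet (3 notes) (three triplet sixteenths span one eighth) = 1.
Sum: 12 + 1 + 1 + 1 + 12 + 12 + 8 + 1 + 12 + 1 + 1 = 62 eighth notes.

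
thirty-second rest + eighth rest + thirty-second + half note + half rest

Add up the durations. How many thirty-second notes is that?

38

Each duration in thirty-second notes: thirty-second rest = 1; eighth rest = 4; thirty-second = 1; half note = 16; half rest = 16.
Total: 1 + 4 + 1 + 16 + 16 = 38 thirty-second notes.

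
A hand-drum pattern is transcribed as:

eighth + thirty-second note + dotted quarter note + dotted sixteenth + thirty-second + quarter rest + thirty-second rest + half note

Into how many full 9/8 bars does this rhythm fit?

1

One bar of 9/8 = 36 thirty-second notes.
In thirty-second notes: eighth = 4; thirty-second note = 1; dotted quarter note = 12; dotted sixteenth = 3; thirty-second = 1; quarter rest = 8; thirty-second rest = 1; half note = 16.
Sum: 4 + 1 + 12 + 3 + 1 + 8 + 1 + 16 = 46.
46 ÷ 36 = 1 complete bar with 10 left over.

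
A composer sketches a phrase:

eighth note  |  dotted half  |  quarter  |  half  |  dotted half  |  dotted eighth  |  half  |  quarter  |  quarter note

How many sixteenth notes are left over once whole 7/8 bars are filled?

1

One bar of 7/8 = 14 sixteenth notes.
Convert each value to sixteenth notes: eighth note = 2; dotted half = 12; quarter = 4; half = 8; dotted half = 12; dotted eighth = 3; half = 8; quarter = 4; quarter note = 4.
Altogether 2 + 12 + 4 + 8 + 12 + 3 + 8 + 4 + 4 = 57.
57 ÷ 14 = 4 complete bars with 1 sixteenth note remaining.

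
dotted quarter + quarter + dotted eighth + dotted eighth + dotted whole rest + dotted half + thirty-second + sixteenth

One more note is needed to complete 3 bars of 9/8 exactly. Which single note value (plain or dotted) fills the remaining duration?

3 bars of 9/8 = 108 thirty-second notes.
Convert each value to thirty-second notes: dotted quarter = 12; quarter = 8; dotted eighth = 6; dotted eighth = 6; dotted whole rest = 48; dotted half = 24; thirty-second = 1; sixteenth = 2.
Altogether 12 + 8 + 6 + 6 + 48 + 24 + 1 + 2 = 107.
Remaining: 108 − 107 = 1 thirty-second note, which is a thirty-second note.

thirty-second note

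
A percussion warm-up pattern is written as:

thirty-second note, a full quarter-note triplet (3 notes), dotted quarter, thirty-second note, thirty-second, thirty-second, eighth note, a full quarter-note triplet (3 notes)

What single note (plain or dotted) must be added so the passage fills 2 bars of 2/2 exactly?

2 bars of 2/2 = 64 thirty-second notes.
Express everything in thirty-second notes: thirty-second note = 1; a full quarter-note triplet (3 notes) (three triplet quarters span one half) = 16; dotted quarter = 12; thirty-second note = 1; thirty-second = 1; thirty-second = 1; eighth note = 4; a full quarter-note triplet (3 notes) (three triplet quarters span one half) = 16.
Adding: 1 + 16 + 12 + 1 + 1 + 1 + 4 + 16 = 52.
Remaining: 64 − 52 = 12 thirty-second notes, which is a dotted quarter note.

dotted quarter note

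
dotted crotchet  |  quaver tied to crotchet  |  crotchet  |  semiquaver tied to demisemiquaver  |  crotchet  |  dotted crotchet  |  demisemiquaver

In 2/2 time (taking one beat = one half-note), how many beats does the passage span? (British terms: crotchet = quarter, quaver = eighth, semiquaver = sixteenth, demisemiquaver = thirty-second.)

3.5

One half-note beat = 16 thirty-second notes.
Convert each value to thirty-second notes: dotted crotchet = 12; quaver tied to crotchet (quaver + crotchet) = 12; crotchet = 8; semiquaver tied to demisemiquaver (semiquaver + demisemiquaver) = 3; crotchet = 8; dotted crotchet = 12; demisemiquaver = 1.
Altogether 12 + 12 + 8 + 3 + 8 + 12 + 1 = 56.
56 ÷ 16 = 3.5 beats.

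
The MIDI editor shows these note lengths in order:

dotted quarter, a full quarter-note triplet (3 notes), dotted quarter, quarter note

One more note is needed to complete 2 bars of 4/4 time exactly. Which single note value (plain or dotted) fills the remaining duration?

2 bars of 4/4 = 16 eighth notes.
Express everything in eighth notes: dotted quarter = 3; a full quarter-note triplet (3 notes) (three triplet quarters span one half) = 4; dotted quarter = 3; quarter note = 2.
Total: 3 + 4 + 3 + 2 = 12.
Remaining: 16 − 12 = 4 eighth notes, which is a half note.

half note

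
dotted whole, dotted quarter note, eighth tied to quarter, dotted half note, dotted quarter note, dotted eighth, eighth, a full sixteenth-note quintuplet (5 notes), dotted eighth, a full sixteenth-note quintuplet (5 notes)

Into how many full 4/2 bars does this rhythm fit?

One bar of 4/2 = 32 sixteenth notes.
Each duration in sixteenth notes: dotted whole = 24; dotted quarter note = 6; eighth tied to quarter (eighth + quarter) = 6; dotted half note = 12; dotted quarter note = 6; dotted eighth = 3; eighth = 2; a full sixteenth-note quintuplet (5 notes) (five quintuplet sixteenths span one quarter) = 4; dotted eighth = 3; a full sixteenth-note quintuplet (5 notes) (five quintuplet sixteenths span one quarter) = 4.
Altogether 24 + 6 + 6 + 12 + 6 + 3 + 2 + 4 + 3 + 4 = 70.
70 ÷ 32 = 2 complete bars with 6 left over.

2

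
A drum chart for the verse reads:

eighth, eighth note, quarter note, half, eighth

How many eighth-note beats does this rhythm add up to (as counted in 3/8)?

9

One eighth-note beat = 2 sixteenth notes.
Express everything in sixteenth notes: eighth = 2; eighth note = 2; quarter note = 4; half = 8; eighth = 2.
Sum: 2 + 2 + 4 + 8 + 2 = 18.
18 ÷ 2 = 9 beats.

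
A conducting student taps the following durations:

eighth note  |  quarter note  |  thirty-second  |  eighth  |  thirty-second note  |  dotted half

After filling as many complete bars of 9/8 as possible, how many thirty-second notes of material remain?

One bar of 9/8 = 36 thirty-second notes.
Convert each value to thirty-second notes: eighth note = 4; quarter note = 8; thirty-second = 1; eighth = 4; thirty-second note = 1; dotted half = 24.
Sum: 4 + 8 + 1 + 4 + 1 + 24 = 42.
42 ÷ 36 = 1 complete bar with 6 thirty-second notes remaining.

6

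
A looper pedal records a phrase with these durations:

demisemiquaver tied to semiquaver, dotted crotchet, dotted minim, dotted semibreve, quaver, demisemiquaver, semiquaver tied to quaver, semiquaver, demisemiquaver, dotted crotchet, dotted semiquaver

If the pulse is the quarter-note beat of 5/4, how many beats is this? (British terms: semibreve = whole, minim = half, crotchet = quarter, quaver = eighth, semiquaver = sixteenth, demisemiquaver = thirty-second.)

14.5

One quarter-note beat = 8 thirty-second notes.
Working in thirty-second notes: demisemiquaver tied to semiquaver (demisemiquaver + semiquaver) = 3; dotted crotchet = 12; dotted minim = 24; dotted semibreve = 48; quaver = 4; demisemiquaver = 1; semiquaver tied to quaver (semiquaver + quaver) = 6; semiquaver = 2; demisemiquaver = 1; dotted crotchet = 12; dotted semiquaver = 3.
Altogether 3 + 12 + 24 + 48 + 4 + 1 + 6 + 2 + 1 + 12 + 3 = 116.
116 ÷ 8 = 14.5 beats.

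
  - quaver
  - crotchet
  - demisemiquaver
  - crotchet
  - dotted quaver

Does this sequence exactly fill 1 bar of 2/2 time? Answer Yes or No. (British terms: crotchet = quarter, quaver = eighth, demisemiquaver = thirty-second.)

No

One bar of 2/2 = 32 thirty-second notes.
Working in thirty-second notes: quaver = 4; crotchet = 8; demisemiquaver = 1; crotchet = 8; dotted quaver = 6.
Total: 4 + 8 + 1 + 8 + 6 = 27.
27 falls short of 32, so the answer is No.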